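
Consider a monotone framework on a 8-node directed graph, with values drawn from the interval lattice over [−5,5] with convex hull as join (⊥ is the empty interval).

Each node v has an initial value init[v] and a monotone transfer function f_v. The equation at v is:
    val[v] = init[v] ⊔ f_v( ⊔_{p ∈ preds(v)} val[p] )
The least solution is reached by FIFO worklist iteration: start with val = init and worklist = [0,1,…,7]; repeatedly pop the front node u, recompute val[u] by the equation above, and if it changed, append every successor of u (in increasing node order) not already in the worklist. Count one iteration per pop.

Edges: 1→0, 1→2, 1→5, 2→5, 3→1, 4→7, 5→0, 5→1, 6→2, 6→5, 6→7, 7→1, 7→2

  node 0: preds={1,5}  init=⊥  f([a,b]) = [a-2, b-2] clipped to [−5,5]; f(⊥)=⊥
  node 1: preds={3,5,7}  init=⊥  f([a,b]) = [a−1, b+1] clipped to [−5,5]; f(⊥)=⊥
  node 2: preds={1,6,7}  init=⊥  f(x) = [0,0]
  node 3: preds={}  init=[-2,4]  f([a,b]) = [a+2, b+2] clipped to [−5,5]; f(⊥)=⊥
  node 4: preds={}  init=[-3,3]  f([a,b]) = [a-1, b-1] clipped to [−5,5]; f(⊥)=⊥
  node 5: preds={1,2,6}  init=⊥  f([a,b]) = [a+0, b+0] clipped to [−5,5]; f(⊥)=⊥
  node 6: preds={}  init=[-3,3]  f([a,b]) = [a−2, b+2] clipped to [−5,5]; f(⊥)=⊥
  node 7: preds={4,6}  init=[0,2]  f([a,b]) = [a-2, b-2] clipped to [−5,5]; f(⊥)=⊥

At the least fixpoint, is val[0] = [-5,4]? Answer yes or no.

Iteration log — 15 steps:
  step 1. node 0  ⊔preds=⊥  new=⊥  stable
  step 2. node 1  ⊔preds=[-2,4]  new=[-3,5]  old=⊥  +wl: 0
  step 3. node 2  ⊔preds=[-3,5]  new=[0,0]  old=⊥  +wl: 
  step 4. node 3  ⊔preds=⊥  new=[-2,4]  stable
  step 5. node 4  ⊔preds=⊥  new=[-3,3]  stable
  step 6. node 5  ⊔preds=[-3,5]  new=[-3,5]  old=⊥  +wl: 1
  step 7. node 6  ⊔preds=⊥  new=[-3,3]  stable
  step 8. node 7  ⊔preds=[-3,3]  new=[-5,2]  old=[0,2]  +wl: 2
  step 9. node 0  ⊔preds=[-3,5]  new=[-5,3]  old=⊥  +wl: 
  step 10. node 1  ⊔preds=[-5,5]  new=[-5,5]  old=[-3,5]  +wl: 0,5
  step 11. node 2  ⊔preds=[-5,5]  new=[0,0]  stable
  step 12. node 0  ⊔preds=[-5,5]  new=[-5,3]  stable
  step 13. node 5  ⊔preds=[-5,5]  new=[-5,5]  old=[-3,5]  +wl: 0,1
  step 14. node 0  ⊔preds=[-5,5]  new=[-5,3]  stable
  step 15. node 1  ⊔preds=[-5,5]  new=[-5,5]  stable

Least fixpoint reached:
  node 0: [-5,3]
  node 1: [-5,5]
  node 2: [0,0]
  node 3: [-2,4]
  node 4: [-3,3]
  node 5: [-5,5]
  node 6: [-3,3]
  node 7: [-5,2]

no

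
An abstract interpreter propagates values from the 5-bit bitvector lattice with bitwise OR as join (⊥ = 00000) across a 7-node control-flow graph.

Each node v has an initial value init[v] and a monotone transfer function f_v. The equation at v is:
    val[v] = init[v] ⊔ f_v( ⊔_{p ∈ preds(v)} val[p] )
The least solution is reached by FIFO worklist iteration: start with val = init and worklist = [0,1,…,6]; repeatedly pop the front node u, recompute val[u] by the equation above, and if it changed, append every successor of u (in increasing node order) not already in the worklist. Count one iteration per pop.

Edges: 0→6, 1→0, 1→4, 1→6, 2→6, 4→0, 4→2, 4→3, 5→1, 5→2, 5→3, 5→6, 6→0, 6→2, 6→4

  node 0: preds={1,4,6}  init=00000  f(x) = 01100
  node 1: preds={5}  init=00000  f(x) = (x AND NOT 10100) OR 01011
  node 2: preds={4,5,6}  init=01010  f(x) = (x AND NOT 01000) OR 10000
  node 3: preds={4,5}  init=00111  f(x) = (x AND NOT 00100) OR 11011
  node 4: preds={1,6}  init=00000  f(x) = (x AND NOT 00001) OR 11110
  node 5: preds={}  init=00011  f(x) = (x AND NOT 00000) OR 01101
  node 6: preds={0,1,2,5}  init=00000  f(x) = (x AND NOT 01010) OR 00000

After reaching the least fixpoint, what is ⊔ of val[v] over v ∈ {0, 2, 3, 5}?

Trace (13 dequeues):
  [1] u=0 | in 00000 | out 01100 | prev 00000 | push {}
  [2] u=1 | in 00011 | out 01011 | prev 00000 | push {0}
  [3] u=2 | in 00011 | out 11011 | prev 01010 | push {}
  [4] u=3 | in 00011 | out 11111 | prev 00111 | push {}
  [5] u=4 | in 01011 | out 11110 | prev 00000 | push {2,3}
  [6] u=5 | in 00000 | out 01111 | prev 00011 | push {1}
  [7] u=6 | in 11111 | out 10101 | prev 00000 | push {4}
  [8] u=0 | in 11111 | out 01100 | ==
  [9] u=2 | in 11111 | out 11111 | prev 11011 | push {6}
  [10] u=3 | in 11111 | out 11111 | ==
  [11] u=1 | in 01111 | out 01011 | ==
  [12] u=4 | in 11111 | out 11110 | ==
  [13] u=6 | in 11111 | out 10101 | ==

Converged values:
  [0] 01100
  [1] 01011
  [2] 11111
  [3] 11111
  [4] 11110
  [5] 01111
  [6] 10101

11111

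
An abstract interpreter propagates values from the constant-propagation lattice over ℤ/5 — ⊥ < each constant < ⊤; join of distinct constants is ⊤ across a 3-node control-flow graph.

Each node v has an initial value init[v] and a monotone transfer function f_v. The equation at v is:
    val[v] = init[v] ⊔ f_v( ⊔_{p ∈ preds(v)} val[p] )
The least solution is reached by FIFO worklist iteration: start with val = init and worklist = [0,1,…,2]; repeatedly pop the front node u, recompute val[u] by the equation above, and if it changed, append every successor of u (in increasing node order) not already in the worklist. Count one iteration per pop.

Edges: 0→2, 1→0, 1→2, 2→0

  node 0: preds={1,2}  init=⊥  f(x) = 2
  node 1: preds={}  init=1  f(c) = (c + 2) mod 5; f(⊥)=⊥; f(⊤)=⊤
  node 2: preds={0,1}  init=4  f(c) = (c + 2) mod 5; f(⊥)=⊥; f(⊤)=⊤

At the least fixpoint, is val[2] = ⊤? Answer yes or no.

yes

Trace (4 dequeues):
  [1] u=0 | in ⊤ | out 2 | prev ⊥ | push {}
  [2] u=1 | in ⊥ | out 1 | ==
  [3] u=2 | in ⊤ | out ⊤ | prev 4 | push {0}
  [4] u=0 | in ⊤ | out 2 | ==

Converged values:
  [0] 2
  [1] 1
  [2] ⊤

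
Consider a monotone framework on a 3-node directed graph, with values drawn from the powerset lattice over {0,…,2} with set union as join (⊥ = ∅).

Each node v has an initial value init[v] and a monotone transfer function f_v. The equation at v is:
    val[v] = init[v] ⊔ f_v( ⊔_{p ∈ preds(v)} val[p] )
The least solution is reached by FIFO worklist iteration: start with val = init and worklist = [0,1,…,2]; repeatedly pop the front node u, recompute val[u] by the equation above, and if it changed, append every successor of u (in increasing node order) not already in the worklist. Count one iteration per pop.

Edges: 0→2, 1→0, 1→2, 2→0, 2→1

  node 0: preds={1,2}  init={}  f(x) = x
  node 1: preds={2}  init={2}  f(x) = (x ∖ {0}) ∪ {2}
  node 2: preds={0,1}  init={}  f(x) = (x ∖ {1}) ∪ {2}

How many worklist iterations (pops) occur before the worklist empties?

Iteration log — 5 steps:
  step 1. node 0  ⊔preds={2}  new={2}  old={}  +wl: 
  step 2. node 1  ⊔preds={}  new={2}  stable
  step 3. node 2  ⊔preds={2}  new={2}  old={}  +wl: 0,1
  step 4. node 0  ⊔preds={2}  new={2}  stable
  step 5. node 1  ⊔preds={2}  new={2}  stable

Least fixpoint reached:
  node 0: {2}
  node 1: {2}
  node 2: {2}

5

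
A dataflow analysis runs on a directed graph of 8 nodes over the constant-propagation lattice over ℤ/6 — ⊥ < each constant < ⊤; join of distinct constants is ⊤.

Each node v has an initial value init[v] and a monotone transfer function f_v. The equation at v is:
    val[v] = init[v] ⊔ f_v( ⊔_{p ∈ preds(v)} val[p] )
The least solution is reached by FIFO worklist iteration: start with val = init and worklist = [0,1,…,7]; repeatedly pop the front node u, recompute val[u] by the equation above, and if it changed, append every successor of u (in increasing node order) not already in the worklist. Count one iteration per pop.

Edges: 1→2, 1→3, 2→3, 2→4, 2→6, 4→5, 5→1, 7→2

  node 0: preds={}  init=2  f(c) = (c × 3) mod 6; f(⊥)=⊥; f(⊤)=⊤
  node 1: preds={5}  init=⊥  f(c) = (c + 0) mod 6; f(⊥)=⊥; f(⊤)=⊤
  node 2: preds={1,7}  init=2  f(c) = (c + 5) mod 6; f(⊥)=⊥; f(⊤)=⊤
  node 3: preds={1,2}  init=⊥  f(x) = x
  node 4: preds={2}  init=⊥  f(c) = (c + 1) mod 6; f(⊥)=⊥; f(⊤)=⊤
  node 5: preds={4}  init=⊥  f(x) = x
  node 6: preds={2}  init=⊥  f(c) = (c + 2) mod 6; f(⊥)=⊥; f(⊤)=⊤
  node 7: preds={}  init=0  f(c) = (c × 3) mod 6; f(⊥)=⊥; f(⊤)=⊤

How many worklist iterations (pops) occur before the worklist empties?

11

Trace (11 dequeues):
  [1] u=0 | in ⊥ | out 2 | ==
  [2] u=1 | in ⊥ | out ⊥ | ==
  [3] u=2 | in 0 | out ⊤ | prev 2 | push {}
  [4] u=3 | in ⊤ | out ⊤ | prev ⊥ | push {}
  [5] u=4 | in ⊤ | out ⊤ | prev ⊥ | push {}
  [6] u=5 | in ⊤ | out ⊤ | prev ⊥ | push {1}
  [7] u=6 | in ⊤ | out ⊤ | prev ⊥ | push {}
  [8] u=7 | in ⊥ | out 0 | ==
  [9] u=1 | in ⊤ | out ⊤ | prev ⊥ | push {2,3}
  [10] u=2 | in ⊤ | out ⊤ | ==
  [11] u=3 | in ⊤ | out ⊤ | ==

Converged values:
  [0] 2
  [1] ⊤
  [2] ⊤
  [3] ⊤
  [4] ⊤
  [5] ⊤
  [6] ⊤
  [7] 0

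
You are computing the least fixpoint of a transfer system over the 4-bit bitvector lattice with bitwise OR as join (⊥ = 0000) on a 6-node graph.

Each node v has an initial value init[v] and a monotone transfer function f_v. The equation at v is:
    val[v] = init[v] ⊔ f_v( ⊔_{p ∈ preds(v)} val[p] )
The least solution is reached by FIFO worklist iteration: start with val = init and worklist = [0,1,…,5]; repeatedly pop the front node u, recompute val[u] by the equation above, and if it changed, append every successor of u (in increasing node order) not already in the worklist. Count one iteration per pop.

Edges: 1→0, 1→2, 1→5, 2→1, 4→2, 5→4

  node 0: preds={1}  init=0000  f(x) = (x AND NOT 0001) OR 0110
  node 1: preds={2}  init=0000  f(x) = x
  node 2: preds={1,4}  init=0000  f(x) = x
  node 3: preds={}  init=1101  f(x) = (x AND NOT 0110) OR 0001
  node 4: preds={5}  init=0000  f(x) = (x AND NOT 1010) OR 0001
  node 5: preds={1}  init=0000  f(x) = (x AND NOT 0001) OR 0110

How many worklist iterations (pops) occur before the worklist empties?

16

Worklist (16 pops):
  #1 pop 0: in=0000 → 0110 (was 0000); enqueue []
  #2 pop 1: in=0000 → 0000 (no change)
  #3 pop 2: in=0000 → 0000 (no change)
  #4 pop 3: in=0000 → 1101 (no change)
  #5 pop 4: in=0000 → 0001 (was 0000); enqueue [2]
  #6 pop 5: in=0000 → 0110 (was 0000); enqueue [4]
  #7 pop 2: in=0001 → 0001 (was 0000); enqueue [1]
  #8 pop 4: in=0110 → 0101 (was 0001); enqueue [2]
  #9 pop 1: in=0001 → 0001 (was 0000); enqueue [0,5]
  #10 pop 2: in=0101 → 0101 (was 0001); enqueue [1]
  #11 pop 0: in=0001 → 0110 (no change)
  #12 pop 5: in=0001 → 0110 (no change)
  #13 pop 1: in=0101 → 0101 (was 0001); enqueue [0,2,5]
  #14 pop 0: in=0101 → 0110 (no change)
  #15 pop 2: in=0101 → 0101 (no change)
  #16 pop 5: in=0101 → 0110 (no change)

Fixpoint:
  val[0] = 0110
  val[1] = 0101
  val[2] = 0101
  val[3] = 1101
  val[4] = 0101
  val[5] = 0110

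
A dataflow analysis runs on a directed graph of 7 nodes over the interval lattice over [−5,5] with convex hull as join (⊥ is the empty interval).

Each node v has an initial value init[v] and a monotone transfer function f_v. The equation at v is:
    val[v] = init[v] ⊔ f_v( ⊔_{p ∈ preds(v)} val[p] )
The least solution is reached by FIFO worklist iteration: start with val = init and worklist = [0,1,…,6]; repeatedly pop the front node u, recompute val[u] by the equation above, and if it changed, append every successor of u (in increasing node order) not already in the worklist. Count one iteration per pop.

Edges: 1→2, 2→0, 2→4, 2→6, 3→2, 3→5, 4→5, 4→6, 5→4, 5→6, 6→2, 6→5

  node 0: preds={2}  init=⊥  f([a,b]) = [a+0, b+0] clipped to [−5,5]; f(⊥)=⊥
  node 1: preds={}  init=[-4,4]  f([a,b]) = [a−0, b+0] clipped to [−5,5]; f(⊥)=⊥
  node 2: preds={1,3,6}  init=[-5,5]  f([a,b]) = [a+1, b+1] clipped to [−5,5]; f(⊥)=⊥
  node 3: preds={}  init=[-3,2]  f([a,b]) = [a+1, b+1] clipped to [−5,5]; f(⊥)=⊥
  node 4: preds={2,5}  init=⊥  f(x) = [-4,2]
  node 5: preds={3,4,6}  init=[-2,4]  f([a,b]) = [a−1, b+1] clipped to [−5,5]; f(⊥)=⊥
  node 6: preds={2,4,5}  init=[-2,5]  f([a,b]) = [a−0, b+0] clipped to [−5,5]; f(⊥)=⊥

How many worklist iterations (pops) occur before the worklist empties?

10

Trace (10 dequeues):
  [1] u=0 | in [-5,5] | out [-5,5] | prev ⊥ | push {}
  [2] u=1 | in ⊥ | out [-4,4] | ==
  [3] u=2 | in [-4,5] | out [-5,5] | ==
  [4] u=3 | in ⊥ | out [-3,2] | ==
  [5] u=4 | in [-5,5] | out [-4,2] | prev ⊥ | push {}
  [6] u=5 | in [-4,5] | out [-5,5] | prev [-2,4] | push {4}
  [7] u=6 | in [-5,5] | out [-5,5] | prev [-2,5] | push {2,5}
  [8] u=4 | in [-5,5] | out [-4,2] | ==
  [9] u=2 | in [-5,5] | out [-5,5] | ==
  [10] u=5 | in [-5,5] | out [-5,5] | ==

Converged values:
  [0] [-5,5]
  [1] [-4,4]
  [2] [-5,5]
  [3] [-3,2]
  [4] [-4,2]
  [5] [-5,5]
  [6] [-5,5]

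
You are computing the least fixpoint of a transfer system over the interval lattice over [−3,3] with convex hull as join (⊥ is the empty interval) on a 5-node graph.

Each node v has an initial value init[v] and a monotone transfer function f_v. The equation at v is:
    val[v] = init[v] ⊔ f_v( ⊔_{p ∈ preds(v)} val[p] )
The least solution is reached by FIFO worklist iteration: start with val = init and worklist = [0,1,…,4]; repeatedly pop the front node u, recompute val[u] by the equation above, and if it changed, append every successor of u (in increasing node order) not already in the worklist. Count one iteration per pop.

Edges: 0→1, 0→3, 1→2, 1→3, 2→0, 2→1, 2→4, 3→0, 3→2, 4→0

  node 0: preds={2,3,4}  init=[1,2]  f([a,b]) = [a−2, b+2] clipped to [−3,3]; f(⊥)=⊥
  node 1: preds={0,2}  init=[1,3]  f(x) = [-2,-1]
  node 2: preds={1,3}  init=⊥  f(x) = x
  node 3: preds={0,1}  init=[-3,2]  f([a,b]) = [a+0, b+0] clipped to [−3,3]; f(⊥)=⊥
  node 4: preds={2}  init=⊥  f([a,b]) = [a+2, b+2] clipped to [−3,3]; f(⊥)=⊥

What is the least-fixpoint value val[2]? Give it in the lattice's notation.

Trace (8 dequeues):
  [1] u=0 | in [-3,2] | out [-3,3] | prev [1,2] | push {}
  [2] u=1 | in [-3,3] | out [-2,3] | prev [1,3] | push {}
  [3] u=2 | in [-3,3] | out [-3,3] | prev ⊥ | push {0,1}
  [4] u=3 | in [-3,3] | out [-3,3] | prev [-3,2] | push {2}
  [5] u=4 | in [-3,3] | out [-1,3] | prev ⊥ | push {}
  [6] u=0 | in [-3,3] | out [-3,3] | ==
  [7] u=1 | in [-3,3] | out [-2,3] | ==
  [8] u=2 | in [-3,3] | out [-3,3] | ==

Converged values:
  [0] [-3,3]
  [1] [-2,3]
  [2] [-3,3]
  [3] [-3,3]
  [4] [-1,3]

[-3,3]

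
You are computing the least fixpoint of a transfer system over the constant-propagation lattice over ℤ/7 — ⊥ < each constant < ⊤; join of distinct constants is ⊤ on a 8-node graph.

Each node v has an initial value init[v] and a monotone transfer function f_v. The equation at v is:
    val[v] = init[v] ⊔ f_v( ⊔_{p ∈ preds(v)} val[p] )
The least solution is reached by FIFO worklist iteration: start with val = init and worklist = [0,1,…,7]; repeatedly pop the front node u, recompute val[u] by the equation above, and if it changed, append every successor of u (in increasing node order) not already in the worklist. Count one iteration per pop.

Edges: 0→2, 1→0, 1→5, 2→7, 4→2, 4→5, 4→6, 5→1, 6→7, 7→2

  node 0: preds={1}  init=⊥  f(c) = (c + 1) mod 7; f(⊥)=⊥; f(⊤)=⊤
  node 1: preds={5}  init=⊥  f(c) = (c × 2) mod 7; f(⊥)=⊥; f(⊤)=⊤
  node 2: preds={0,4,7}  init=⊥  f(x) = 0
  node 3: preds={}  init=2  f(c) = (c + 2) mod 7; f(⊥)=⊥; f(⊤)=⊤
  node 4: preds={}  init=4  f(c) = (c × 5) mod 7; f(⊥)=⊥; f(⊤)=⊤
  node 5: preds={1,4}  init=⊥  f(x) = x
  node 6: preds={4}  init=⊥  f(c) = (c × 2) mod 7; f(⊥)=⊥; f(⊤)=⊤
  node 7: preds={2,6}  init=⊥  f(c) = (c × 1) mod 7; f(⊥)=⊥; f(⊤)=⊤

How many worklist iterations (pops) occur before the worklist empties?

Iteration log — 17 steps:
  step 1. node 0  ⊔preds=⊥  new=⊥  stable
  step 2. node 1  ⊔preds=⊥  new=⊥  stable
  step 3. node 2  ⊔preds=4  new=0  old=⊥  +wl: 
  step 4. node 3  ⊔preds=⊥  new=2  stable
  step 5. node 4  ⊔preds=⊥  new=4  stable
  step 6. node 5  ⊔preds=4  new=4  old=⊥  +wl: 1
  step 7. node 6  ⊔preds=4  new=1  old=⊥  +wl: 
  step 8. node 7  ⊔preds=⊤  new=⊤  old=⊥  +wl: 2
  step 9. node 1  ⊔preds=4  new=1  old=⊥  +wl: 0,5
  step 10. node 2  ⊔preds=⊤  new=0  stable
  step 11. node 0  ⊔preds=1  new=2  old=⊥  +wl: 2
  step 12. node 5  ⊔preds=⊤  new=⊤  old=4  +wl: 1
  step 13. node 2  ⊔preds=⊤  new=0  stable
  step 14. node 1  ⊔preds=⊤  new=⊤  old=1  +wl: 0,5
  step 15. node 0  ⊔preds=⊤  new=⊤  old=2  +wl: 2
  step 16. node 5  ⊔preds=⊤  new=⊤  stable
  step 17. node 2  ⊔preds=⊤  new=0  stable

Least fixpoint reached:
  node 0: ⊤
  node 1: ⊤
  node 2: 0
  node 3: 2
  node 4: 4
  node 5: ⊤
  node 6: 1
  node 7: ⊤

17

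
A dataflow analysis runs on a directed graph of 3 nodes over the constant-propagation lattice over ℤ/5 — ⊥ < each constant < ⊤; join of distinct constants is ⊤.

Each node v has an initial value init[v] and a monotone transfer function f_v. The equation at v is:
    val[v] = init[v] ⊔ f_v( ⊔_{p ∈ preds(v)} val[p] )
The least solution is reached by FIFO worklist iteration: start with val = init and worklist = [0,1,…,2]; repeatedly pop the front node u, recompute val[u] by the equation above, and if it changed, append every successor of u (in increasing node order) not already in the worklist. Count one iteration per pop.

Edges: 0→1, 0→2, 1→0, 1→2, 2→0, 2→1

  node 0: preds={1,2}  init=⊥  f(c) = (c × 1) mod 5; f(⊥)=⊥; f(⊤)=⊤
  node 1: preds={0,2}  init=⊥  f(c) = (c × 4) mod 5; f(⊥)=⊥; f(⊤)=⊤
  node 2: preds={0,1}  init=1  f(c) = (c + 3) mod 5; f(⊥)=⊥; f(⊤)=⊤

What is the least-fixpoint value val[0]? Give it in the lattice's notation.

⊤

Worklist (7 pops):
  #1 pop 0: in=1 → 1 (was ⊥); enqueue []
  #2 pop 1: in=1 → 4 (was ⊥); enqueue [0]
  #3 pop 2: in=⊤ → ⊤ (was 1); enqueue [1]
  #4 pop 0: in=⊤ → ⊤ (was 1); enqueue [2]
  #5 pop 1: in=⊤ → ⊤ (was 4); enqueue [0]
  #6 pop 2: in=⊤ → ⊤ (no change)
  #7 pop 0: in=⊤ → ⊤ (no change)

Fixpoint:
  val[0] = ⊤
  val[1] = ⊤
  val[2] = ⊤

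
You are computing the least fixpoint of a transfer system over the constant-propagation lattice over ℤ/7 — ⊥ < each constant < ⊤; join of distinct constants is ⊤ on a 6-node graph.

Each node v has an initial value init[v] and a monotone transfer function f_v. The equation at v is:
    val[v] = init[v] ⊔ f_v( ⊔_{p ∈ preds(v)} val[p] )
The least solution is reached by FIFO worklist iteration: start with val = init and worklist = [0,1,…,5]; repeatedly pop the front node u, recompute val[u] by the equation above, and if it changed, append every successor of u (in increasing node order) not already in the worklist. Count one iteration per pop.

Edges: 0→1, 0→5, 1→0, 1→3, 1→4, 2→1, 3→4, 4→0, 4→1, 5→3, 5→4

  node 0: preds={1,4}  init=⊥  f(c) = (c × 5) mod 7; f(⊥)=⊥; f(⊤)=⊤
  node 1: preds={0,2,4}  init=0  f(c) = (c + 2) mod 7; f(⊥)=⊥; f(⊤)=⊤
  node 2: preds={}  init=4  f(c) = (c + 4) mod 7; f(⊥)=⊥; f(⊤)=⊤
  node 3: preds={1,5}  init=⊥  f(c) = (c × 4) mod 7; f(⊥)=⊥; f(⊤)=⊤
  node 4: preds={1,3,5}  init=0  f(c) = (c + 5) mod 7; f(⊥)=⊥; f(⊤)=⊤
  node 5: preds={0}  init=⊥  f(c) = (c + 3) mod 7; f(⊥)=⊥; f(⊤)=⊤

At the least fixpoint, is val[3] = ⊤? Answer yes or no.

yes

Trace (13 dequeues):
  [1] u=0 | in 0 | out 0 | prev ⊥ | push {}
  [2] u=1 | in ⊤ | out ⊤ | prev 0 | push {0}
  [3] u=2 | in ⊥ | out 4 | ==
  [4] u=3 | in ⊤ | out ⊤ | prev ⊥ | push {}
  [5] u=4 | in ⊤ | out ⊤ | prev 0 | push {1}
  [6] u=5 | in 0 | out 3 | prev ⊥ | push {3,4}
  [7] u=0 | in ⊤ | out ⊤ | prev 0 | push {5}
  [8] u=1 | in ⊤ | out ⊤ | ==
  [9] u=3 | in ⊤ | out ⊤ | ==
  [10] u=4 | in ⊤ | out ⊤ | ==
  [11] u=5 | in ⊤ | out ⊤ | prev 3 | push {3,4}
  [12] u=3 | in ⊤ | out ⊤ | ==
  [13] u=4 | in ⊤ | out ⊤ | ==

Converged values:
  [0] ⊤
  [1] ⊤
  [2] 4
  [3] ⊤
  [4] ⊤
  [5] ⊤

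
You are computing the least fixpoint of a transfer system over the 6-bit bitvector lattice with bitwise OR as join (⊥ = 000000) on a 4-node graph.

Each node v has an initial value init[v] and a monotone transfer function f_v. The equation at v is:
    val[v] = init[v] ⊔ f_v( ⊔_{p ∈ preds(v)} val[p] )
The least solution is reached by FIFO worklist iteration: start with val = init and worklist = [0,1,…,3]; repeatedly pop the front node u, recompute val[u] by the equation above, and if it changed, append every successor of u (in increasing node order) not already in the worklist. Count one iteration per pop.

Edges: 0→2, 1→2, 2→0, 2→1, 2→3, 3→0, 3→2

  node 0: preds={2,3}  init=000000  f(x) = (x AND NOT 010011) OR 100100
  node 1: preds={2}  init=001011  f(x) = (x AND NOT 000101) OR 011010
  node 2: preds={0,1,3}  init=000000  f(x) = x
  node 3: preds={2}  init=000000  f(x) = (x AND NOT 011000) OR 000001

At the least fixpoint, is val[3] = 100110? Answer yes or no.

Iteration log — 7 steps:
  step 1. node 0  ⊔preds=000000  new=100100  old=000000  +wl: 
  step 2. node 1  ⊔preds=000000  new=011011  old=001011  +wl: 
  step 3. node 2  ⊔preds=111111  new=111111  old=000000  +wl: 0,1
  step 4. node 3  ⊔preds=111111  new=100111  old=000000  +wl: 2
  step 5. node 0  ⊔preds=111111  new=101100  old=100100  +wl: 
  step 6. node 1  ⊔preds=111111  new=111011  old=011011  +wl: 
  step 7. node 2  ⊔preds=111111  new=111111  stable

Least fixpoint reached:
  node 0: 101100
  node 1: 111011
  node 2: 111111
  node 3: 100111

no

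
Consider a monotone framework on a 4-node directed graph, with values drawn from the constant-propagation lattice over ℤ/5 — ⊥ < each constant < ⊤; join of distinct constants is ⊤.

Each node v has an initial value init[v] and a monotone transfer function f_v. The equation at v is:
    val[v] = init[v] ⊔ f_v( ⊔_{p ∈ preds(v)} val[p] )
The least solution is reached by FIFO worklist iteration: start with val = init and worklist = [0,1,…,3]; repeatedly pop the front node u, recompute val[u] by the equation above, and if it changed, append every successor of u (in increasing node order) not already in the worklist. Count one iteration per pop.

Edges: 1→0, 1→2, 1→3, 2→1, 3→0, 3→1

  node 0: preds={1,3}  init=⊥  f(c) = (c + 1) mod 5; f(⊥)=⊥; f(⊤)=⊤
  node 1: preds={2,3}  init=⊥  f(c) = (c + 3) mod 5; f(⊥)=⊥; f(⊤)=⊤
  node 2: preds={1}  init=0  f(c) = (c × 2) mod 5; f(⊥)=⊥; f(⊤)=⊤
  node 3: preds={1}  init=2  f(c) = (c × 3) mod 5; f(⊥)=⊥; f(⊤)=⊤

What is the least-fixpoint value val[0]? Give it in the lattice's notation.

⊤

Worklist (6 pops):
  #1 pop 0: in=2 → 3 (was ⊥); enqueue []
  #2 pop 1: in=⊤ → ⊤ (was ⊥); enqueue [0]
  #3 pop 2: in=⊤ → ⊤ (was 0); enqueue [1]
  #4 pop 3: in=⊤ → ⊤ (was 2); enqueue []
  #5 pop 0: in=⊤ → ⊤ (was 3); enqueue []
  #6 pop 1: in=⊤ → ⊤ (no change)

Fixpoint:
  val[0] = ⊤
  val[1] = ⊤
  val[2] = ⊤
  val[3] = ⊤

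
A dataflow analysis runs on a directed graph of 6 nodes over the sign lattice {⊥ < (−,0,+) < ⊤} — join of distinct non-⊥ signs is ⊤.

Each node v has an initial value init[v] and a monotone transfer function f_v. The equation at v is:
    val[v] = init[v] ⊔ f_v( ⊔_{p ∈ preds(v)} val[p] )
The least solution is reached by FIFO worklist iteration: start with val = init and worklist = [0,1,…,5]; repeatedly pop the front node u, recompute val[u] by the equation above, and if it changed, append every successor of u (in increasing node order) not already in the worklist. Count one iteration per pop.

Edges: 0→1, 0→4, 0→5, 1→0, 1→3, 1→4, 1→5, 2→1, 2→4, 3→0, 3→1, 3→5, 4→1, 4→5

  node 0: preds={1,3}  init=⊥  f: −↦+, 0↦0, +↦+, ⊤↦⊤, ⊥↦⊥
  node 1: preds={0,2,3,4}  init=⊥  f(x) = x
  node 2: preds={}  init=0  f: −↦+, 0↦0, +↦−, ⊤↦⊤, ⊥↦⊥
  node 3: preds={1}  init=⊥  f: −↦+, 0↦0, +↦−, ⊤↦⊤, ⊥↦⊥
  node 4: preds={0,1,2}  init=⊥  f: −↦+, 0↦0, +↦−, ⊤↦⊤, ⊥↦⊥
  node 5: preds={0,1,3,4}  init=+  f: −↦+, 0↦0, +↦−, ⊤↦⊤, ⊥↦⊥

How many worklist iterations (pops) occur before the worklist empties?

Worklist (10 pops):
  #1 pop 0: in=⊥ → ⊥ (no change)
  #2 pop 1: in=0 → 0 (was ⊥); enqueue [0]
  #3 pop 2: in=⊥ → 0 (no change)
  #4 pop 3: in=0 → 0 (was ⊥); enqueue [1]
  #5 pop 4: in=0 → 0 (was ⊥); enqueue []
  #6 pop 5: in=0 → ⊤ (was +); enqueue []
  #7 pop 0: in=0 → 0 (was ⊥); enqueue [4,5]
  #8 pop 1: in=0 → 0 (no change)
  #9 pop 4: in=0 → 0 (no change)
  #10 pop 5: in=0 → ⊤ (no change)

Fixpoint:
  val[0] = 0
  val[1] = 0
  val[2] = 0
  val[3] = 0
  val[4] = 0
  val[5] = ⊤

10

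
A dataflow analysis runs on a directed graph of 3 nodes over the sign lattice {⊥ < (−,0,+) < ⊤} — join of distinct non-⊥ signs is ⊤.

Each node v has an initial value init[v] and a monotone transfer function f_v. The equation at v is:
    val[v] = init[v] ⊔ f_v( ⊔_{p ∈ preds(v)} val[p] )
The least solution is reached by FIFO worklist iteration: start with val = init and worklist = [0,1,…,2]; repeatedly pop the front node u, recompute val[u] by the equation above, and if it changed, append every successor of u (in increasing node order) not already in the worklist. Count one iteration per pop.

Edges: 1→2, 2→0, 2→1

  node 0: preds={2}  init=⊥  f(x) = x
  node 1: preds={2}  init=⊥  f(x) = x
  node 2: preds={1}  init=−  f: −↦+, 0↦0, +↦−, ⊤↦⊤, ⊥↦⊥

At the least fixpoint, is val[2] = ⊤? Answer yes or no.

yes

Iteration log — 6 steps:
  step 1. node 0  ⊔preds=−  new=−  old=⊥  +wl: 
  step 2. node 1  ⊔preds=−  new=−  old=⊥  +wl: 
  step 3. node 2  ⊔preds=−  new=⊤  old=−  +wl: 0,1
  step 4. node 0  ⊔preds=⊤  new=⊤  old=−  +wl: 
  step 5. node 1  ⊔preds=⊤  new=⊤  old=−  +wl: 2
  step 6. node 2  ⊔preds=⊤  new=⊤  stable

Least fixpoint reached:
  node 0: ⊤
  node 1: ⊤
  node 2: ⊤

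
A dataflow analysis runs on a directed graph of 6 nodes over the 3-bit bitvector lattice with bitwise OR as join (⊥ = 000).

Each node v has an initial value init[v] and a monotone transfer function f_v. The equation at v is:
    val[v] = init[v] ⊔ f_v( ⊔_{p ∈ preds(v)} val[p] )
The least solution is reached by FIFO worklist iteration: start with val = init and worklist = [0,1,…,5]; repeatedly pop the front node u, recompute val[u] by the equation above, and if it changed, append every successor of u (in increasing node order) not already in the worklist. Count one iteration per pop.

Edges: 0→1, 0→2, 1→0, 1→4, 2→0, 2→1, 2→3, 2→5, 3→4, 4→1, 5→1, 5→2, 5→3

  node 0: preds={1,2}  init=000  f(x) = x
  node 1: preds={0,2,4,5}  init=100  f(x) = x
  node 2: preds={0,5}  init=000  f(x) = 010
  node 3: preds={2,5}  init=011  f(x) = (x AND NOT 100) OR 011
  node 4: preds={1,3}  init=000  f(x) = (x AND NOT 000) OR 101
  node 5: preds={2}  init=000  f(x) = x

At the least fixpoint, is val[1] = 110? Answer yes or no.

Trace (14 dequeues):
  [1] u=0 | in 100 | out 100 | prev 000 | push {}
  [2] u=1 | in 100 | out 100 | ==
  [3] u=2 | in 100 | out 010 | prev 000 | push {0,1}
  [4] u=3 | in 010 | out 011 | ==
  [5] u=4 | in 111 | out 111 | prev 000 | push {}
  [6] u=5 | in 010 | out 010 | prev 000 | push {2,3}
  [7] u=0 | in 110 | out 110 | prev 100 | push {}
  [8] u=1 | in 111 | out 111 | prev 100 | push {0,4}
  [9] u=2 | in 110 | out 010 | ==
  [10] u=3 | in 010 | out 011 | ==
  [11] u=0 | in 111 | out 111 | prev 110 | push {1,2}
  [12] u=4 | in 111 | out 111 | ==
  [13] u=1 | in 111 | out 111 | ==
  [14] u=2 | in 111 | out 010 | ==

Converged values:
  [0] 111
  [1] 111
  [2] 010
  [3] 011
  [4] 111
  [5] 010

no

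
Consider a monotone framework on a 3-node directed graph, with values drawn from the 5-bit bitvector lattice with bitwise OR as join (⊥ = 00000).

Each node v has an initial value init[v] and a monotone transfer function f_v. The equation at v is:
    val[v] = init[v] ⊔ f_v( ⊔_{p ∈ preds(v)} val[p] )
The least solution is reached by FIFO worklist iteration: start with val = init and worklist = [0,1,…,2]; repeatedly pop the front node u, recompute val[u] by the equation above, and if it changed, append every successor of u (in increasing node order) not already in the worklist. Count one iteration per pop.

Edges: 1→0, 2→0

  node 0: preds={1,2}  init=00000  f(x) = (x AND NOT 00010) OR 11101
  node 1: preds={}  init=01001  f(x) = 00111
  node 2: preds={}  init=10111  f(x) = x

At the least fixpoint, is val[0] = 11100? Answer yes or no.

Trace (4 dequeues):
  [1] u=0 | in 11111 | out 11101 | prev 00000 | push {}
  [2] u=1 | in 00000 | out 01111 | prev 01001 | push {0}
  [3] u=2 | in 00000 | out 10111 | ==
  [4] u=0 | in 11111 | out 11101 | ==

Converged values:
  [0] 11101
  [1] 01111
  [2] 10111

no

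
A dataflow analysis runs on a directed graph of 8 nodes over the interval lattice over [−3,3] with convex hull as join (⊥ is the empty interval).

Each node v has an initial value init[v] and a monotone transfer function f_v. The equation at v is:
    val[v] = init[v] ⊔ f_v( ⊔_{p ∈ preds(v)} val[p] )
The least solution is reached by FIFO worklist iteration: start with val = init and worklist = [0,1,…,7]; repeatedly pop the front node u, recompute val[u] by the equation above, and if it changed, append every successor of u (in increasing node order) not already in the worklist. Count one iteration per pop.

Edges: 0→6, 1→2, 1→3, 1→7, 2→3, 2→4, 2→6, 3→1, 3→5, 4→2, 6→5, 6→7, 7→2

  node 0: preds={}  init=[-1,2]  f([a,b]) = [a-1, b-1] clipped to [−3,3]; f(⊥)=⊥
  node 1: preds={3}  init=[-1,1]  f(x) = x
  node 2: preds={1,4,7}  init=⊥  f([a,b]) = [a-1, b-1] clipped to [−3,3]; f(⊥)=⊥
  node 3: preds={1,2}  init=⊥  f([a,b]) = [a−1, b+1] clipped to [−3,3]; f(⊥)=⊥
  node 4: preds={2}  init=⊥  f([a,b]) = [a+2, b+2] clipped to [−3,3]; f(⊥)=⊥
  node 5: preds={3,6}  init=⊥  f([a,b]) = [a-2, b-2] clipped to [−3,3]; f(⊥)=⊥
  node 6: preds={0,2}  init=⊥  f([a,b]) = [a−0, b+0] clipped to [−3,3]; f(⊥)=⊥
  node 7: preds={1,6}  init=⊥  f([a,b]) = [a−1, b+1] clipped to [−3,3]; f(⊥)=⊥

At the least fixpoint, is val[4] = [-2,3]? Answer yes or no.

Worklist (20 pops):
  #1 pop 0: in=⊥ → [-1,2] (no change)
  #2 pop 1: in=⊥ → [-1,1] (no change)
  #3 pop 2: in=[-1,1] → [-2,0] (was ⊥); enqueue []
  #4 pop 3: in=[-2,1] → [-3,2] (was ⊥); enqueue [1]
  #5 pop 4: in=[-2,0] → [0,2] (was ⊥); enqueue [2]
  #6 pop 5: in=[-3,2] → [-3,0] (was ⊥); enqueue []
  #7 pop 6: in=[-2,2] → [-2,2] (was ⊥); enqueue [5]
  #8 pop 7: in=[-2,2] → [-3,3] (was ⊥); enqueue []
  #9 pop 1: in=[-3,2] → [-3,2] (was [-1,1]); enqueue [3,7]
  #10 pop 2: in=[-3,3] → [-3,2] (was [-2,0]); enqueue [4,6]
  #11 pop 5: in=[-3,2] → [-3,0] (no change)
  #12 pop 3: in=[-3,2] → [-3,3] (was [-3,2]); enqueue [1,5]
  #13 pop 7: in=[-3,2] → [-3,3] (no change)
  #14 pop 4: in=[-3,2] → [-1,3] (was [0,2]); enqueue [2]
  #15 pop 6: in=[-3,2] → [-3,2] (was [-2,2]); enqueue [7]
  #16 pop 1: in=[-3,3] → [-3,3] (was [-3,2]); enqueue [3]
  #17 pop 5: in=[-3,3] → [-3,1] (was [-3,0]); enqueue []
  #18 pop 2: in=[-3,3] → [-3,2] (no change)
  #19 pop 7: in=[-3,3] → [-3,3] (no change)
  #20 pop 3: in=[-3,3] → [-3,3] (no change)

Fixpoint:
  val[0] = [-1,2]
  val[1] = [-3,3]
  val[2] = [-3,2]
  val[3] = [-3,3]
  val[4] = [-1,3]
  val[5] = [-3,1]
  val[6] = [-3,2]
  val[7] = [-3,3]

no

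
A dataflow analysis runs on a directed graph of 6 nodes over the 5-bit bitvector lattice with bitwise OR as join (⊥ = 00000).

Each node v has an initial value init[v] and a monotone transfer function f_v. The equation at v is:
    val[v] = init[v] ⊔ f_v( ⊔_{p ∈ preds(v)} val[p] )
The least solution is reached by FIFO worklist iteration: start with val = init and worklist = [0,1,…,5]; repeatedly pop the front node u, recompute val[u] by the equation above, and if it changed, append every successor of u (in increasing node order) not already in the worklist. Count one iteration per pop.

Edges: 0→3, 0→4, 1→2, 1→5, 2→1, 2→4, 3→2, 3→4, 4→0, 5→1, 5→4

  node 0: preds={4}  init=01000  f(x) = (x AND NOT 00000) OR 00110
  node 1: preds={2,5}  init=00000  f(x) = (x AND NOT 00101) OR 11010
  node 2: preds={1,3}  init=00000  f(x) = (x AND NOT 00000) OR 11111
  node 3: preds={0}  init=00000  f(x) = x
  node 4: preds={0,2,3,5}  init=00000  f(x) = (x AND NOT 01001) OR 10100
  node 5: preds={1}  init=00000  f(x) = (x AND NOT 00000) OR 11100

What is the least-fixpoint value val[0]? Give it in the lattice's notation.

11110

Trace (13 dequeues):
  [1] u=0 | in 00000 | out 01110 | prev 01000 | push {}
  [2] u=1 | in 00000 | out 11010 | prev 00000 | push {}
  [3] u=2 | in 11010 | out 11111 | prev 00000 | push {1}
  [4] u=3 | in 01110 | out 01110 | prev 00000 | push {2}
  [5] u=4 | in 11111 | out 10110 | prev 00000 | push {0}
  [6] u=5 | in 11010 | out 11110 | prev 00000 | push {4}
  [7] u=1 | in 11111 | out 11010 | ==
  [8] u=2 | in 11110 | out 11111 | ==
  [9] u=0 | in 10110 | out 11110 | prev 01110 | push {3}
  [10] u=4 | in 11111 | out 10110 | ==
  [11] u=3 | in 11110 | out 11110 | prev 01110 | push {2,4}
  [12] u=2 | in 11110 | out 11111 | ==
  [13] u=4 | in 11111 | out 10110 | ==

Converged values:
  [0] 11110
  [1] 11010
  [2] 11111
  [3] 11110
  [4] 10110
  [5] 11110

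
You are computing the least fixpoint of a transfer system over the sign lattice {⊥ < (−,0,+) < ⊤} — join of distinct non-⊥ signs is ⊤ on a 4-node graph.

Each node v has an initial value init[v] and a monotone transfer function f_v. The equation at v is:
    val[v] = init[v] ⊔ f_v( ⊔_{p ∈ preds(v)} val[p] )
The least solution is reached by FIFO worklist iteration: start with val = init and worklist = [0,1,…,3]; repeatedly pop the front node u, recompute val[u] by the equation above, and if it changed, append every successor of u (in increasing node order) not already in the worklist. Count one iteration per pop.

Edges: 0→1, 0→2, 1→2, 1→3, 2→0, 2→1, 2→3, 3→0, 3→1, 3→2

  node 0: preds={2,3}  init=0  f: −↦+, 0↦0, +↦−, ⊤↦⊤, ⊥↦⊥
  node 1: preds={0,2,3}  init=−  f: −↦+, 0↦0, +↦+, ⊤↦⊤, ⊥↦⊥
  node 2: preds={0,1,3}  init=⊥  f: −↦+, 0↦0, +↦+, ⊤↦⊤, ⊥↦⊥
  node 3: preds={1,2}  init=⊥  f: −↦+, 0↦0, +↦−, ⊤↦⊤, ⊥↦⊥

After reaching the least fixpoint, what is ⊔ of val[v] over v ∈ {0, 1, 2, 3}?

Trace (7 dequeues):
  [1] u=0 | in ⊥ | out 0 | ==
  [2] u=1 | in 0 | out ⊤ | prev − | push {}
  [3] u=2 | in ⊤ | out ⊤ | prev ⊥ | push {0,1}
  [4] u=3 | in ⊤ | out ⊤ | prev ⊥ | push {2}
  [5] u=0 | in ⊤ | out ⊤ | prev 0 | push {}
  [6] u=1 | in ⊤ | out ⊤ | ==
  [7] u=2 | in ⊤ | out ⊤ | ==

Converged values:
  [0] ⊤
  [1] ⊤
  [2] ⊤
  [3] ⊤

⊤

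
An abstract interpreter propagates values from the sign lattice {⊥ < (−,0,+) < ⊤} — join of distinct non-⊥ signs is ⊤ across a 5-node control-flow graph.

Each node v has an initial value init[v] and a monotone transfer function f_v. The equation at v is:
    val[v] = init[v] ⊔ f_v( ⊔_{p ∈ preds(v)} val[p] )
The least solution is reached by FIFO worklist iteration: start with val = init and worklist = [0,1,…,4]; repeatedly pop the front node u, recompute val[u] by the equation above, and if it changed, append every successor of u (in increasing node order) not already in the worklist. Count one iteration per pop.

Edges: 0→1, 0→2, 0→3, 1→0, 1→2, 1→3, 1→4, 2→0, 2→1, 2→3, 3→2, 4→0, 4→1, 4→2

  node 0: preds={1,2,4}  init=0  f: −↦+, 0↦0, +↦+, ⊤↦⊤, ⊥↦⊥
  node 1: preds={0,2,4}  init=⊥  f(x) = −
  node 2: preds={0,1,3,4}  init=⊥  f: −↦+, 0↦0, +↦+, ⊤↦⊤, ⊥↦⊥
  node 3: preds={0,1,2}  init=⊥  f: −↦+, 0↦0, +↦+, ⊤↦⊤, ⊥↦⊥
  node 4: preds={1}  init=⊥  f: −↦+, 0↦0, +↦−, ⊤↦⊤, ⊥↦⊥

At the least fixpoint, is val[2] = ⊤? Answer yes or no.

yes

Iteration log — 9 steps:
  step 1. node 0  ⊔preds=⊥  new=0  stable
  step 2. node 1  ⊔preds=0  new=−  old=⊥  +wl: 0
  step 3. node 2  ⊔preds=⊤  new=⊤  old=⊥  +wl: 1
  step 4. node 3  ⊔preds=⊤  new=⊤  old=⊥  +wl: 2
  step 5. node 4  ⊔preds=−  new=+  old=⊥  +wl: 
  step 6. node 0  ⊔preds=⊤  new=⊤  old=0  +wl: 3
  step 7. node 1  ⊔preds=⊤  new=−  stable
  step 8. node 2  ⊔preds=⊤  new=⊤  stable
  step 9. node 3  ⊔preds=⊤  new=⊤  stable

Least fixpoint reached:
  node 0: ⊤
  node 1: −
  node 2: ⊤
  node 3: ⊤
  node 4: +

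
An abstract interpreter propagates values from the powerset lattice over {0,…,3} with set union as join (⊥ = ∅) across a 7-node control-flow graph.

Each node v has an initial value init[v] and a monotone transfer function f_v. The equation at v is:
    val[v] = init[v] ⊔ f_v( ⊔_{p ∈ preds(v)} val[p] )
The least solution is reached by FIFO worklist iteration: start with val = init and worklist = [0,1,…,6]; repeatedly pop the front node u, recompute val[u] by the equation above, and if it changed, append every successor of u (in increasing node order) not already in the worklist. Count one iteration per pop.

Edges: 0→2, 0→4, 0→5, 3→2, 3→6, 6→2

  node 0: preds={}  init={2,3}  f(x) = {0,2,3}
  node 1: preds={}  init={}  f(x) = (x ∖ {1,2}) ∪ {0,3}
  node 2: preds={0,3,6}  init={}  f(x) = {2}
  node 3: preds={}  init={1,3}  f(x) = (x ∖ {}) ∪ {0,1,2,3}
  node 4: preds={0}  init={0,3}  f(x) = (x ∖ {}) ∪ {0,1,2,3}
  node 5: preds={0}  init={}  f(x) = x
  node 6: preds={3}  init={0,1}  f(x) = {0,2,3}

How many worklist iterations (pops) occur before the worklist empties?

8

Trace (8 dequeues):
  [1] u=0 | in {} | out {0,2,3} | prev {2,3} | push {}
  [2] u=1 | in {} | out {0,3} | prev {} | push {}
  [3] u=2 | in {0,1,2,3} | out {2} | prev {} | push {}
  [4] u=3 | in {} | out {0,1,2,3} | prev {1,3} | push {2}
  [5] u=4 | in {0,2,3} | out {0,1,2,3} | prev {0,3} | push {}
  [6] u=5 | in {0,2,3} | out {0,2,3} | prev {} | push {}
  [7] u=6 | in {0,1,2,3} | out {0,1,2,3} | prev {0,1} | push {}
  [8] u=2 | in {0,1,2,3} | out {2} | ==

Converged values:
  [0] {0,2,3}
  [1] {0,3}
  [2] {2}
  [3] {0,1,2,3}
  [4] {0,1,2,3}
  [5] {0,2,3}
  [6] {0,1,2,3}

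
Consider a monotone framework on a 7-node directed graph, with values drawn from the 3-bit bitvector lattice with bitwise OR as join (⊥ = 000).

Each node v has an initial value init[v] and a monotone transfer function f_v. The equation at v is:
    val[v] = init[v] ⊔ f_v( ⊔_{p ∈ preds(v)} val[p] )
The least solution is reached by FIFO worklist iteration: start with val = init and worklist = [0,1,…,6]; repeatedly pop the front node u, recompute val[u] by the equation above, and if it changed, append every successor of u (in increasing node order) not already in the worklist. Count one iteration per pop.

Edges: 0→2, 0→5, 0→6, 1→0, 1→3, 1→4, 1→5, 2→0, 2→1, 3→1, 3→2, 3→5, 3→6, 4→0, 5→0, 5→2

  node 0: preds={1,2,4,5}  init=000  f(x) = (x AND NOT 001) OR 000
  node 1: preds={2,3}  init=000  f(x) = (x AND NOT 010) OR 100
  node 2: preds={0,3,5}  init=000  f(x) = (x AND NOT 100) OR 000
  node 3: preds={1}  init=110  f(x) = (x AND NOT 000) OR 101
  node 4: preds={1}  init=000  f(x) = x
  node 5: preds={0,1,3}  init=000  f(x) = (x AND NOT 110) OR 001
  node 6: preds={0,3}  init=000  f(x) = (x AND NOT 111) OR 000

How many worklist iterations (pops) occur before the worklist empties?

Iteration log — 17 steps:
  step 1. node 0  ⊔preds=000  new=000  stable
  step 2. node 1  ⊔preds=110  new=100  old=000  +wl: 0
  step 3. node 2  ⊔preds=110  new=010  old=000  +wl: 1
  step 4. node 3  ⊔preds=100  new=111  old=110  +wl: 2
  step 5. node 4  ⊔preds=100  new=100  old=000  +wl: 
  step 6. node 5  ⊔preds=111  new=001  old=000  +wl: 
  step 7. node 6  ⊔preds=111  new=000  stable
  step 8. node 0  ⊔preds=111  new=110  old=000  +wl: 5,6
  step 9. node 1  ⊔preds=111  new=101  old=100  +wl: 0,3,4
  step 10. node 2  ⊔preds=111  new=011  old=010  +wl: 1
  step 11. node 5  ⊔preds=111  new=001  stable
  step 12. node 6  ⊔preds=111  new=000  stable
  step 13. node 0  ⊔preds=111  new=110  stable
  step 14. node 3  ⊔preds=101  new=111  stable
  step 15. node 4  ⊔preds=101  new=101  old=100  +wl: 0
  step 16. node 1  ⊔preds=111  new=101  stable
  step 17. node 0  ⊔preds=111  new=110  stable

Least fixpoint reached:
  node 0: 110
  node 1: 101
  node 2: 011
  node 3: 111
  node 4: 101
  node 5: 001
  node 6: 000

17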